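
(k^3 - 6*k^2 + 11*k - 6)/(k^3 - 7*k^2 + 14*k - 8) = (k - 3)/(k - 4)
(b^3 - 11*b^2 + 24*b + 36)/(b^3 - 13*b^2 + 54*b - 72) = (b^2 - 5*b - 6)/(b^2 - 7*b + 12)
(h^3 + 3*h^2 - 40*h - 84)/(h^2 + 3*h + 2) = (h^2 + h - 42)/(h + 1)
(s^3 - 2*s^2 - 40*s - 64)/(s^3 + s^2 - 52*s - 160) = (s + 2)/(s + 5)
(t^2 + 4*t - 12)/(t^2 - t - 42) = (t - 2)/(t - 7)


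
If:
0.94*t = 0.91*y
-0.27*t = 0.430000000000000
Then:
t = -1.59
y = -1.65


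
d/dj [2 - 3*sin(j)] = -3*cos(j)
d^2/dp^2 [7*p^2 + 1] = 14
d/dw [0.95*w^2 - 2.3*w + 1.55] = 1.9*w - 2.3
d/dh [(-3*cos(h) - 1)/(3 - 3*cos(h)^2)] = (cos(h)^2 + 2*cos(h)/3 + 1)/sin(h)^3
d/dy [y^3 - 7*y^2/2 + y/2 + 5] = 3*y^2 - 7*y + 1/2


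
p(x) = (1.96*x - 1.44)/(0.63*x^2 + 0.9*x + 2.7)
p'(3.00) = 0.01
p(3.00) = 0.40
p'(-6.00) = -0.12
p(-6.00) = -0.66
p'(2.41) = 0.05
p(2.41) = 0.39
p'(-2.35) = -0.27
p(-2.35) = -1.49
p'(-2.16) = -0.23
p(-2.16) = -1.54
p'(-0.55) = 0.91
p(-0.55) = -1.05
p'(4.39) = -0.03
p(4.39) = 0.38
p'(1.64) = 0.18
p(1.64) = 0.30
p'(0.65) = 0.57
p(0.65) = -0.05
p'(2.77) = 0.02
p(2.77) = 0.40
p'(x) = (-1.26*x - 0.9)*(1.96*x - 1.44)/(0.63*x^2 + 0.9*x + 2.7)^2 + 1.96/(0.63*x^2 + 0.9*x + 2.7) = (-1.2348*x^2 + 1.8144*x + 6.588)/(0.3969*x^4 + 1.134*x^3 + 4.212*x^2 + 4.86*x + 7.29)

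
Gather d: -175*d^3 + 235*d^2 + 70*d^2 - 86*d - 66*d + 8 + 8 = -175*d^3 + 305*d^2 - 152*d + 16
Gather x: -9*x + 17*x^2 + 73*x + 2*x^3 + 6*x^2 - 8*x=2*x^3 + 23*x^2 + 56*x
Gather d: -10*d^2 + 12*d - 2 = -10*d^2 + 12*d - 2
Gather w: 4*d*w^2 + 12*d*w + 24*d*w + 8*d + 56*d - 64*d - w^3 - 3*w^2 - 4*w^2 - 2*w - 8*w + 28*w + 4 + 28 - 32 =-w^3 + w^2*(4*d - 7) + w*(36*d + 18)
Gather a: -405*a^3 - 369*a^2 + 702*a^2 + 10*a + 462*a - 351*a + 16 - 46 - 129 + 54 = -405*a^3 + 333*a^2 + 121*a - 105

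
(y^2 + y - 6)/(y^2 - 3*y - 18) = (y - 2)/(y - 6)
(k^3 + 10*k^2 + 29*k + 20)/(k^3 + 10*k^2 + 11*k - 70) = (k^2 + 5*k + 4)/(k^2 + 5*k - 14)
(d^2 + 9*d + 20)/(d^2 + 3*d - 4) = (d + 5)/(d - 1)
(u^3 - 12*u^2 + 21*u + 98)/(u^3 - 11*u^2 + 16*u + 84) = (u - 7)/(u - 6)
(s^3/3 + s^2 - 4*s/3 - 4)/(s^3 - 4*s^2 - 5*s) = (-s^3 - 3*s^2 + 4*s + 12)/(3*s*(-s^2 + 4*s + 5))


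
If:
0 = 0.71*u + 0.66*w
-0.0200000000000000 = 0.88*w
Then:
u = 0.02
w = -0.02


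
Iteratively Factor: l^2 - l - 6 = (l - 3)*(l + 2)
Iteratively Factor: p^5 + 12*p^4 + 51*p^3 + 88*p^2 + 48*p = (p + 3)*(p^4 + 9*p^3 + 24*p^2 + 16*p) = (p + 3)*(p + 4)*(p^3 + 5*p^2 + 4*p) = p*(p + 3)*(p + 4)*(p^2 + 5*p + 4) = p*(p + 1)*(p + 3)*(p + 4)*(p + 4)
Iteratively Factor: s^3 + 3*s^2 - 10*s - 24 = (s - 3)*(s^2 + 6*s + 8) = (s - 3)*(s + 4)*(s + 2)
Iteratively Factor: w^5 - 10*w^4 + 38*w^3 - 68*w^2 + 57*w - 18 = (w - 1)*(w^4 - 9*w^3 + 29*w^2 - 39*w + 18) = (w - 1)^2*(w^3 - 8*w^2 + 21*w - 18) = (w - 3)*(w - 1)^2*(w^2 - 5*w + 6) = (w - 3)^2*(w - 1)^2*(w - 2)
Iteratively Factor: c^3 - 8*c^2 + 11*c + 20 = (c - 4)*(c^2 - 4*c - 5) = (c - 4)*(c + 1)*(c - 5)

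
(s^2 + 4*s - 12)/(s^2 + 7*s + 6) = (s - 2)/(s + 1)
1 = 1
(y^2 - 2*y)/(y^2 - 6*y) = (y - 2)/(y - 6)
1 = 1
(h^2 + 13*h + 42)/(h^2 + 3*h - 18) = (h + 7)/(h - 3)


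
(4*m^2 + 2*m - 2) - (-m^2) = 5*m^2 + 2*m - 2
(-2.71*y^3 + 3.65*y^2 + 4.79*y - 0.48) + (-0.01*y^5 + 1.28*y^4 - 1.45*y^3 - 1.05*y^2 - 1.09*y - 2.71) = -0.01*y^5 + 1.28*y^4 - 4.16*y^3 + 2.6*y^2 + 3.7*y - 3.19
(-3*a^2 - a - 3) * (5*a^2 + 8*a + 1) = -15*a^4 - 29*a^3 - 26*a^2 - 25*a - 3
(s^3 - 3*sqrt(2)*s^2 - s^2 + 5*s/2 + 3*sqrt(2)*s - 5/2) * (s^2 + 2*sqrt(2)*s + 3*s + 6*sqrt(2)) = s^5 - sqrt(2)*s^4 + 2*s^4 - 25*s^3/2 - 2*sqrt(2)*s^3 - 19*s^2 + 8*sqrt(2)*s^2 + 10*sqrt(2)*s + 57*s/2 - 15*sqrt(2)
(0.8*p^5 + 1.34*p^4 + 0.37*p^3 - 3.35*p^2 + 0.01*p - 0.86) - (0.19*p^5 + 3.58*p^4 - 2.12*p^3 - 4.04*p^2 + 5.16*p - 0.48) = 0.61*p^5 - 2.24*p^4 + 2.49*p^3 + 0.69*p^2 - 5.15*p - 0.38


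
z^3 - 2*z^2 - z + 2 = (z - 2)*(z - 1)*(z + 1)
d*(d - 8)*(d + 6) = d^3 - 2*d^2 - 48*d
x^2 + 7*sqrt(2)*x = x*(x + 7*sqrt(2))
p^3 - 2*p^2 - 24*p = p*(p - 6)*(p + 4)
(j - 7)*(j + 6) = j^2 - j - 42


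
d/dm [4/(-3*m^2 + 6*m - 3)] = 8*(m - 1)/(3*(m^2 - 2*m + 1)^2)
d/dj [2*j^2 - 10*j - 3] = 4*j - 10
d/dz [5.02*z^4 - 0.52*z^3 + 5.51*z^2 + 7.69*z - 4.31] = 20.08*z^3 - 1.56*z^2 + 11.02*z + 7.69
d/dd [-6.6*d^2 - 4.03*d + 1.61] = -13.2*d - 4.03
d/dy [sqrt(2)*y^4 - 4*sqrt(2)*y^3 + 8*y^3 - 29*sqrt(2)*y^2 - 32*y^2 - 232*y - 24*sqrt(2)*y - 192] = 4*sqrt(2)*y^3 - 12*sqrt(2)*y^2 + 24*y^2 - 58*sqrt(2)*y - 64*y - 232 - 24*sqrt(2)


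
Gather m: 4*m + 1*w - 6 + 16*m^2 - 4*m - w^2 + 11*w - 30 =16*m^2 - w^2 + 12*w - 36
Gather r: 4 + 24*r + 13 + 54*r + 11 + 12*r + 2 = 90*r + 30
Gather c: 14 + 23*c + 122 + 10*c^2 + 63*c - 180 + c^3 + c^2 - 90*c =c^3 + 11*c^2 - 4*c - 44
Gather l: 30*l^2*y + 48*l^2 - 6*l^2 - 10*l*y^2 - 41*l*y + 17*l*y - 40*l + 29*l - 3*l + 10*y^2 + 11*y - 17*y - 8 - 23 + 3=l^2*(30*y + 42) + l*(-10*y^2 - 24*y - 14) + 10*y^2 - 6*y - 28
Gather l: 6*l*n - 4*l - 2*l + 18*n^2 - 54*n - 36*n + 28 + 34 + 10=l*(6*n - 6) + 18*n^2 - 90*n + 72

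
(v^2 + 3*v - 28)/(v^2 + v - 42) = (v - 4)/(v - 6)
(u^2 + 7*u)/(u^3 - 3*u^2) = (u + 7)/(u*(u - 3))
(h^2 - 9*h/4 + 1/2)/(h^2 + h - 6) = (h - 1/4)/(h + 3)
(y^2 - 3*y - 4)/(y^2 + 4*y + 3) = (y - 4)/(y + 3)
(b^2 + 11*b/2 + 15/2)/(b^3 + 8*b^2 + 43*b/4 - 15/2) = 2*(b + 3)/(2*b^2 + 11*b - 6)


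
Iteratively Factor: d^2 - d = (d)*(d - 1)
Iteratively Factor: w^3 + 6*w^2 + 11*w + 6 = (w + 3)*(w^2 + 3*w + 2) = (w + 2)*(w + 3)*(w + 1)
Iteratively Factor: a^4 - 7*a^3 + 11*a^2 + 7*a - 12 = (a - 3)*(a^3 - 4*a^2 - a + 4) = (a - 3)*(a + 1)*(a^2 - 5*a + 4) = (a - 4)*(a - 3)*(a + 1)*(a - 1)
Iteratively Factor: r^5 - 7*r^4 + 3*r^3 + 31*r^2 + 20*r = (r + 1)*(r^4 - 8*r^3 + 11*r^2 + 20*r) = (r - 5)*(r + 1)*(r^3 - 3*r^2 - 4*r) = (r - 5)*(r - 4)*(r + 1)*(r^2 + r) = (r - 5)*(r - 4)*(r + 1)^2*(r)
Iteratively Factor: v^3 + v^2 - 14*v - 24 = (v + 2)*(v^2 - v - 12) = (v - 4)*(v + 2)*(v + 3)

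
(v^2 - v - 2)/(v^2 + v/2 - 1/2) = 2*(v - 2)/(2*v - 1)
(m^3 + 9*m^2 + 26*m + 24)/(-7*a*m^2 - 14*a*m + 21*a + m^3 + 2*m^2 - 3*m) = (-m^2 - 6*m - 8)/(7*a*m - 7*a - m^2 + m)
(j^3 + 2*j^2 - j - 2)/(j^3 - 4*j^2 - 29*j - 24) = (j^2 + j - 2)/(j^2 - 5*j - 24)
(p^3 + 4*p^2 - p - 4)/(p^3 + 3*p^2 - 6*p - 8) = (p - 1)/(p - 2)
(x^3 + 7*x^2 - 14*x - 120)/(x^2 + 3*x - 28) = (x^2 + 11*x + 30)/(x + 7)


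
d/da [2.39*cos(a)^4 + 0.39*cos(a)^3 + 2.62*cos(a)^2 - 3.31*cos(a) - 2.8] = (-9.56*cos(a)^3 - 1.17*cos(a)^2 - 5.24*cos(a) + 3.31)*sin(a)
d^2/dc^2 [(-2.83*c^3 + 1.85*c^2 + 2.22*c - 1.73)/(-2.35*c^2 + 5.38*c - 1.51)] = (-1.4210854715202e-14*c^5 + 5.6843418860808e-14*c^4 + 72.4417939999999*c^3 - 41.2302239999999*c^2 - 45.252222*c + 43.363772)/(12.977875*c^6 - 89.13315*c^5 + 229.074945*c^4 - 270.266452*c^3 + 147.192837*c^2 - 36.800814*c + 3.442951)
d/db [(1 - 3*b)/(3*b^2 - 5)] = 3*(3*b^2 - 2*b + 5)/(9*b^4 - 30*b^2 + 25)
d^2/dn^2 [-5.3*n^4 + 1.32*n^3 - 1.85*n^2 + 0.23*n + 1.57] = -63.6*n^2 + 7.92*n - 3.7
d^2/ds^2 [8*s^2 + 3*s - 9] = 16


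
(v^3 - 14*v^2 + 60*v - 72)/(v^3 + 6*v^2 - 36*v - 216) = (v^2 - 8*v + 12)/(v^2 + 12*v + 36)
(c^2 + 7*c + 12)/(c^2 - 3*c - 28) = (c + 3)/(c - 7)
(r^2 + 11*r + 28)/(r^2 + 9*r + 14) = (r + 4)/(r + 2)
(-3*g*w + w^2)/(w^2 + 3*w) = (-3*g + w)/(w + 3)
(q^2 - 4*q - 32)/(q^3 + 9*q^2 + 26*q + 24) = (q - 8)/(q^2 + 5*q + 6)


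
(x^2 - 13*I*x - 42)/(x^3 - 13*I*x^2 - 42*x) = 1/x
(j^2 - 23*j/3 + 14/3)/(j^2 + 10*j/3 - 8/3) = (j - 7)/(j + 4)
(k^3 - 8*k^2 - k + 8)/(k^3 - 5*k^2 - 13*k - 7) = (k^2 - 9*k + 8)/(k^2 - 6*k - 7)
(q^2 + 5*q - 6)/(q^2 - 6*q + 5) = (q + 6)/(q - 5)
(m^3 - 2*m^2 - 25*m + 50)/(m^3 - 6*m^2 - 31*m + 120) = (m^2 - 7*m + 10)/(m^2 - 11*m + 24)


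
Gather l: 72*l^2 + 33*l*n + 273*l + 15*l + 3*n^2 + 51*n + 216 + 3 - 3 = 72*l^2 + l*(33*n + 288) + 3*n^2 + 51*n + 216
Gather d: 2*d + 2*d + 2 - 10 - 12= 4*d - 20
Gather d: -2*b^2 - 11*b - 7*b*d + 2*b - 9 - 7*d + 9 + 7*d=-2*b^2 - 7*b*d - 9*b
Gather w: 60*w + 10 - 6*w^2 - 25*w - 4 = -6*w^2 + 35*w + 6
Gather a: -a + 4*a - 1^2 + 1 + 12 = 3*a + 12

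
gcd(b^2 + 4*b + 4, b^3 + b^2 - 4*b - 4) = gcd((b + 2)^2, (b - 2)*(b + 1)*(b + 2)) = b + 2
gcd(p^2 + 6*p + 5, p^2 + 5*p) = p + 5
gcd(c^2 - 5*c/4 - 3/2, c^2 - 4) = c - 2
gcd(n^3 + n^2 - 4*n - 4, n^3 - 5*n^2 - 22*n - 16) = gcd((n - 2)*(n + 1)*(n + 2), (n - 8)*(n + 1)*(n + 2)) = n^2 + 3*n + 2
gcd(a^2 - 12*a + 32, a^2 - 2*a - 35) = 1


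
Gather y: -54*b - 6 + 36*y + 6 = -54*b + 36*y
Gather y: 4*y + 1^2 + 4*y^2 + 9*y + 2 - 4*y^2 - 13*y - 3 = 0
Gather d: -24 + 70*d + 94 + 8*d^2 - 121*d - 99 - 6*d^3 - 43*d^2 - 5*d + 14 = -6*d^3 - 35*d^2 - 56*d - 15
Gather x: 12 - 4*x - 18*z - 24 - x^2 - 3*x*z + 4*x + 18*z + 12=-x^2 - 3*x*z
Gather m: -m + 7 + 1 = 8 - m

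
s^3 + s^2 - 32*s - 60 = (s - 6)*(s + 2)*(s + 5)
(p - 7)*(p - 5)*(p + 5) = p^3 - 7*p^2 - 25*p + 175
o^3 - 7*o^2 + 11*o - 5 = (o - 5)*(o - 1)^2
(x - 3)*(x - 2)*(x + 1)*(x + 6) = x^4 + 2*x^3 - 23*x^2 + 12*x + 36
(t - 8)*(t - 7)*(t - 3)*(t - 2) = t^4 - 20*t^3 + 137*t^2 - 370*t + 336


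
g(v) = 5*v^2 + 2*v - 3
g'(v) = 10*v + 2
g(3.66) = 71.30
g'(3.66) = 38.60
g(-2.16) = 16.01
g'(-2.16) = -19.60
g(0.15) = -2.59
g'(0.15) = 3.50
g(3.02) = 48.64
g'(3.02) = 32.20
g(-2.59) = 25.36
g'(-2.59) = -23.90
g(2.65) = 37.41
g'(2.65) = 28.50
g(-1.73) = 8.50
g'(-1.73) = -15.30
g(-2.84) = 31.65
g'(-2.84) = -26.40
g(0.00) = -3.00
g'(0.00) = 2.00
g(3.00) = 48.00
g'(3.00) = 32.00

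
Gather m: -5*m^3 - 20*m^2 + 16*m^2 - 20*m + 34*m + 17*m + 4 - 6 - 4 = -5*m^3 - 4*m^2 + 31*m - 6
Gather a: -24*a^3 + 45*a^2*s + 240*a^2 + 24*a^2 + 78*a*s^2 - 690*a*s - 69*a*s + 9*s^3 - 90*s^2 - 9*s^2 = -24*a^3 + a^2*(45*s + 264) + a*(78*s^2 - 759*s) + 9*s^3 - 99*s^2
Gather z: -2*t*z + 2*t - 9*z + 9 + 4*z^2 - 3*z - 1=2*t + 4*z^2 + z*(-2*t - 12) + 8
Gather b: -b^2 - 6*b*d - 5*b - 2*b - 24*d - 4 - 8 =-b^2 + b*(-6*d - 7) - 24*d - 12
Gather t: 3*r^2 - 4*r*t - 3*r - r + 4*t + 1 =3*r^2 - 4*r + t*(4 - 4*r) + 1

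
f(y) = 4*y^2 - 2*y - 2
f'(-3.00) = -26.00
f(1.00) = 0.00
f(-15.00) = 928.00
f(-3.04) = 41.05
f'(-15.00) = -122.00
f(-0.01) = -1.98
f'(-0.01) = -2.08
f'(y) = 8*y - 2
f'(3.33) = 24.64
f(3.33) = 35.70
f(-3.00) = 40.00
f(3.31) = 35.20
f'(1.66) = 11.28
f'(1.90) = 13.20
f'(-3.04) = -26.32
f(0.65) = -1.61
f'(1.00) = 6.00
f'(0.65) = 3.20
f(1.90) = 8.64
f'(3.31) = 24.48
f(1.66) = 5.70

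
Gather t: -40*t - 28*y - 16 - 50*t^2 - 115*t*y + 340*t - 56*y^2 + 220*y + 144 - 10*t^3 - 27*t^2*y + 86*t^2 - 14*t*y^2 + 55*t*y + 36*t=-10*t^3 + t^2*(36 - 27*y) + t*(-14*y^2 - 60*y + 336) - 56*y^2 + 192*y + 128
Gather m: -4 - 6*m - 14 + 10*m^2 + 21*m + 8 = 10*m^2 + 15*m - 10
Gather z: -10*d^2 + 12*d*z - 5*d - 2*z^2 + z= -10*d^2 - 5*d - 2*z^2 + z*(12*d + 1)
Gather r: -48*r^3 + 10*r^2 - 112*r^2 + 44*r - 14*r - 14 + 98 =-48*r^3 - 102*r^2 + 30*r + 84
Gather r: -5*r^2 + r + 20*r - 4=-5*r^2 + 21*r - 4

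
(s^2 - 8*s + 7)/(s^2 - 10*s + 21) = (s - 1)/(s - 3)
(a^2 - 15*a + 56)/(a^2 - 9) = (a^2 - 15*a + 56)/(a^2 - 9)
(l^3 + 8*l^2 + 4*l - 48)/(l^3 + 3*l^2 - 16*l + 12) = (l + 4)/(l - 1)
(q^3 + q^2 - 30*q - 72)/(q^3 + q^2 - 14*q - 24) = (q^2 - 2*q - 24)/(q^2 - 2*q - 8)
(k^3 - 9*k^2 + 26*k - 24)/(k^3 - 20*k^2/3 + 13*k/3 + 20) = 3*(k^2 - 6*k + 8)/(3*k^2 - 11*k - 20)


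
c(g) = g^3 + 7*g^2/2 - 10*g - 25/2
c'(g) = 3*g^2 + 7*g - 10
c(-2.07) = 14.33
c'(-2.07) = -11.64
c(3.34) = 30.40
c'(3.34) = 46.85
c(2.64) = 3.89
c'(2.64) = 29.39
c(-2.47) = 18.48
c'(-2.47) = -8.99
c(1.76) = -13.81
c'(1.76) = 11.61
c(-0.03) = -12.20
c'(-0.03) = -10.21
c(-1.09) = 1.26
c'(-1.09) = -14.07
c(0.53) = -16.67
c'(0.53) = -5.45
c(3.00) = 16.00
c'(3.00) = 38.00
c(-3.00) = 22.00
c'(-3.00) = -4.00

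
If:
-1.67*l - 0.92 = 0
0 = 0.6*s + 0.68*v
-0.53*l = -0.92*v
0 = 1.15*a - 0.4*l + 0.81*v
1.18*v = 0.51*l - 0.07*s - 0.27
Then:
No Solution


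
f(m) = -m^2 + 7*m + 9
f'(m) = 7 - 2*m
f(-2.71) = -17.31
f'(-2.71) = 12.42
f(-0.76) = 3.10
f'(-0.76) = 8.52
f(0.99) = 14.95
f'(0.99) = 5.02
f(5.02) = 18.94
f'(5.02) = -3.04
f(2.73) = 20.66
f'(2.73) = 1.54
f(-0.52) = 5.09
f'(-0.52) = 8.04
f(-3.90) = -33.51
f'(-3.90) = 14.80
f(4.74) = 19.71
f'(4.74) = -2.48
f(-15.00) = -321.00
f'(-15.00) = 37.00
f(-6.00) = -69.00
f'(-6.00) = 19.00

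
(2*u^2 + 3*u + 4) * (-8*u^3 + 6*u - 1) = -16*u^5 - 24*u^4 - 20*u^3 + 16*u^2 + 21*u - 4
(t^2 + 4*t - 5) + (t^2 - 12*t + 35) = 2*t^2 - 8*t + 30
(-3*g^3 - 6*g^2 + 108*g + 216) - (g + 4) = -3*g^3 - 6*g^2 + 107*g + 212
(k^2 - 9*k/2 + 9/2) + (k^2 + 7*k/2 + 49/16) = 2*k^2 - k + 121/16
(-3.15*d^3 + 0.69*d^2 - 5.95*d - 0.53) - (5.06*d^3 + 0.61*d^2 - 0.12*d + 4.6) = -8.21*d^3 + 0.08*d^2 - 5.83*d - 5.13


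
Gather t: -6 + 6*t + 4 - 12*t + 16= 14 - 6*t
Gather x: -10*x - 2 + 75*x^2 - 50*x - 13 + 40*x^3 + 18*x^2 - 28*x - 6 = 40*x^3 + 93*x^2 - 88*x - 21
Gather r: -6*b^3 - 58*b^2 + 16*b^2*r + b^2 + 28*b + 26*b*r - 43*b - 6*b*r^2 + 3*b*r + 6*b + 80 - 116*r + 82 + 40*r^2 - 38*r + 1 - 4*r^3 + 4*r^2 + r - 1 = -6*b^3 - 57*b^2 - 9*b - 4*r^3 + r^2*(44 - 6*b) + r*(16*b^2 + 29*b - 153) + 162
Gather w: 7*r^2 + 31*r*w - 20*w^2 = 7*r^2 + 31*r*w - 20*w^2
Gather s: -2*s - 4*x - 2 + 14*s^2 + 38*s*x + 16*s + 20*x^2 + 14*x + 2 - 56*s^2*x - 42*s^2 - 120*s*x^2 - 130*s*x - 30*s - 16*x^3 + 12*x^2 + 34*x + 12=s^2*(-56*x - 28) + s*(-120*x^2 - 92*x - 16) - 16*x^3 + 32*x^2 + 44*x + 12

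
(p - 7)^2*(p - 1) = p^3 - 15*p^2 + 63*p - 49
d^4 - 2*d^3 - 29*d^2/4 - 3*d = d*(d - 4)*(d + 1/2)*(d + 3/2)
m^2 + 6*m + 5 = (m + 1)*(m + 5)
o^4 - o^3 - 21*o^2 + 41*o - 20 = (o - 4)*(o - 1)^2*(o + 5)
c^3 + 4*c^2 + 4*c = c*(c + 2)^2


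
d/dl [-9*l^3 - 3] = -27*l^2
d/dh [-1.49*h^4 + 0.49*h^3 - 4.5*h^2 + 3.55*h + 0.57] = -5.96*h^3 + 1.47*h^2 - 9.0*h + 3.55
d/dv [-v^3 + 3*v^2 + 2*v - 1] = -3*v^2 + 6*v + 2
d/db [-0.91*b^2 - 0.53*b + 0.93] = -1.82*b - 0.53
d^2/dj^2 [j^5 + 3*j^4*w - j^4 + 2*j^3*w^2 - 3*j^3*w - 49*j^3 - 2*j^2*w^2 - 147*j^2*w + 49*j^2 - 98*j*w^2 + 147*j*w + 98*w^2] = 20*j^3 + 36*j^2*w - 12*j^2 + 12*j*w^2 - 18*j*w - 294*j - 4*w^2 - 294*w + 98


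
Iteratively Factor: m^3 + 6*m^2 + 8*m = (m + 4)*(m^2 + 2*m) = m*(m + 4)*(m + 2)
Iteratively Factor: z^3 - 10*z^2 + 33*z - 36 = (z - 4)*(z^2 - 6*z + 9) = (z - 4)*(z - 3)*(z - 3)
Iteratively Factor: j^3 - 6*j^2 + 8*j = (j - 2)*(j^2 - 4*j) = j*(j - 2)*(j - 4)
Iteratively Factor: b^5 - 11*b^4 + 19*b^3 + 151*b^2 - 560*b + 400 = (b - 4)*(b^4 - 7*b^3 - 9*b^2 + 115*b - 100) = (b - 5)*(b - 4)*(b^3 - 2*b^2 - 19*b + 20) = (b - 5)*(b - 4)*(b + 4)*(b^2 - 6*b + 5) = (b - 5)^2*(b - 4)*(b + 4)*(b - 1)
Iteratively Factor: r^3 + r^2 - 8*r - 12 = (r + 2)*(r^2 - r - 6) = (r + 2)^2*(r - 3)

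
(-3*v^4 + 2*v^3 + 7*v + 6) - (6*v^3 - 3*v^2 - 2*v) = -3*v^4 - 4*v^3 + 3*v^2 + 9*v + 6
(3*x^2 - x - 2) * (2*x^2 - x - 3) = 6*x^4 - 5*x^3 - 12*x^2 + 5*x + 6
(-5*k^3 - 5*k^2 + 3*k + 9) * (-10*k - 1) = 50*k^4 + 55*k^3 - 25*k^2 - 93*k - 9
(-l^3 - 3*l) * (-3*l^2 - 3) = 3*l^5 + 12*l^3 + 9*l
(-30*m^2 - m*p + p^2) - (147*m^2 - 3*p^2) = -177*m^2 - m*p + 4*p^2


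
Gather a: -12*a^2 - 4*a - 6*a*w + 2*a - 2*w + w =-12*a^2 + a*(-6*w - 2) - w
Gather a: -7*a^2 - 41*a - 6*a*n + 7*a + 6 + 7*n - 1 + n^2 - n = -7*a^2 + a*(-6*n - 34) + n^2 + 6*n + 5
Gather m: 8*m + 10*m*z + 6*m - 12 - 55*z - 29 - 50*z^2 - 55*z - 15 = m*(10*z + 14) - 50*z^2 - 110*z - 56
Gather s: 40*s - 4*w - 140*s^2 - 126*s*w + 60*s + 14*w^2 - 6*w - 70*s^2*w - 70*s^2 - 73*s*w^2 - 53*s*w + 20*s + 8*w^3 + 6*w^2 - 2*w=s^2*(-70*w - 210) + s*(-73*w^2 - 179*w + 120) + 8*w^3 + 20*w^2 - 12*w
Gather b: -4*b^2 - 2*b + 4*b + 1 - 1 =-4*b^2 + 2*b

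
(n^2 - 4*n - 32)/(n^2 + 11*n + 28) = (n - 8)/(n + 7)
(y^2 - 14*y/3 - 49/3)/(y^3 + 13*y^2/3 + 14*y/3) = (y - 7)/(y*(y + 2))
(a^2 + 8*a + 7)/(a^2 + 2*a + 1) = (a + 7)/(a + 1)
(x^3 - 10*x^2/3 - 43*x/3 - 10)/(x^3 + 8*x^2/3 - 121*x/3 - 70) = (x + 1)/(x + 7)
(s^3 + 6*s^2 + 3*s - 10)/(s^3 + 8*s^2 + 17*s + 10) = (s - 1)/(s + 1)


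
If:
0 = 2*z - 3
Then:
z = 3/2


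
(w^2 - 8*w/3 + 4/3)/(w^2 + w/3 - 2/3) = (w - 2)/(w + 1)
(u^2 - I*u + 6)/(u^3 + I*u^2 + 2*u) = (u - 3*I)/(u*(u - I))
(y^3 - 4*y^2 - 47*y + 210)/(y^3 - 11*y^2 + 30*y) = (y + 7)/y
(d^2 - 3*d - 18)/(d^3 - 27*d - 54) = 1/(d + 3)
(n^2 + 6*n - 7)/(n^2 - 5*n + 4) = (n + 7)/(n - 4)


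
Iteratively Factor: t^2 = (t)*(t)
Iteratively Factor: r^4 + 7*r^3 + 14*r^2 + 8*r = (r + 2)*(r^3 + 5*r^2 + 4*r) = (r + 2)*(r + 4)*(r^2 + r) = (r + 1)*(r + 2)*(r + 4)*(r)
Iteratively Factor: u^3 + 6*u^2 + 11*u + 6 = (u + 3)*(u^2 + 3*u + 2) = (u + 2)*(u + 3)*(u + 1)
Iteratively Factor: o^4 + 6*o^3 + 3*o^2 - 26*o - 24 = (o + 4)*(o^3 + 2*o^2 - 5*o - 6) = (o + 3)*(o + 4)*(o^2 - o - 2) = (o + 1)*(o + 3)*(o + 4)*(o - 2)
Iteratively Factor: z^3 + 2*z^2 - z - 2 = (z + 1)*(z^2 + z - 2) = (z - 1)*(z + 1)*(z + 2)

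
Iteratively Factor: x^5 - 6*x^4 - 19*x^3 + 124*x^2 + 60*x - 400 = (x + 2)*(x^4 - 8*x^3 - 3*x^2 + 130*x - 200) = (x - 5)*(x + 2)*(x^3 - 3*x^2 - 18*x + 40) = (x - 5)*(x - 2)*(x + 2)*(x^2 - x - 20) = (x - 5)*(x - 2)*(x + 2)*(x + 4)*(x - 5)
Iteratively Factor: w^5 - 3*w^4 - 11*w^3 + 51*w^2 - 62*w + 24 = (w - 1)*(w^4 - 2*w^3 - 13*w^2 + 38*w - 24) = (w - 3)*(w - 1)*(w^3 + w^2 - 10*w + 8) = (w - 3)*(w - 1)^2*(w^2 + 2*w - 8) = (w - 3)*(w - 2)*(w - 1)^2*(w + 4)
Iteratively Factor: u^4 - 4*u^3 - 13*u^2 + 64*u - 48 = (u - 4)*(u^3 - 13*u + 12) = (u - 4)*(u - 3)*(u^2 + 3*u - 4) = (u - 4)*(u - 3)*(u - 1)*(u + 4)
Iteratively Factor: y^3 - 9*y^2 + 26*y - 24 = (y - 4)*(y^2 - 5*y + 6) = (y - 4)*(y - 2)*(y - 3)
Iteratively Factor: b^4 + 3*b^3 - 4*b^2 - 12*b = (b)*(b^3 + 3*b^2 - 4*b - 12) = b*(b + 3)*(b^2 - 4) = b*(b - 2)*(b + 3)*(b + 2)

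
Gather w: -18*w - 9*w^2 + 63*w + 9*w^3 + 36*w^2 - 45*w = 9*w^3 + 27*w^2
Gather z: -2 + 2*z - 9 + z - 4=3*z - 15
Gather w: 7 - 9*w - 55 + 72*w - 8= 63*w - 56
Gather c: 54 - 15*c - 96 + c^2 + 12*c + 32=c^2 - 3*c - 10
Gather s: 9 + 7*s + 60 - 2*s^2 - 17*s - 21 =-2*s^2 - 10*s + 48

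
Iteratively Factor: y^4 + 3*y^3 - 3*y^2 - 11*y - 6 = (y + 1)*(y^3 + 2*y^2 - 5*y - 6) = (y + 1)*(y + 3)*(y^2 - y - 2) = (y - 2)*(y + 1)*(y + 3)*(y + 1)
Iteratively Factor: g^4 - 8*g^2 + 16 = (g + 2)*(g^3 - 2*g^2 - 4*g + 8) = (g + 2)^2*(g^2 - 4*g + 4) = (g - 2)*(g + 2)^2*(g - 2)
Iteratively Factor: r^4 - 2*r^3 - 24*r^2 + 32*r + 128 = (r - 4)*(r^3 + 2*r^2 - 16*r - 32) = (r - 4)^2*(r^2 + 6*r + 8) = (r - 4)^2*(r + 2)*(r + 4)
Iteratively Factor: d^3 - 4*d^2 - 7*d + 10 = (d - 1)*(d^2 - 3*d - 10) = (d - 5)*(d - 1)*(d + 2)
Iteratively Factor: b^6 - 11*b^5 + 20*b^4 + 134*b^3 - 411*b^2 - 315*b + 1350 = (b - 5)*(b^5 - 6*b^4 - 10*b^3 + 84*b^2 + 9*b - 270) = (b - 5)*(b - 3)*(b^4 - 3*b^3 - 19*b^2 + 27*b + 90) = (b - 5)*(b - 3)^2*(b^3 - 19*b - 30) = (b - 5)*(b - 3)^2*(b + 2)*(b^2 - 2*b - 15) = (b - 5)^2*(b - 3)^2*(b + 2)*(b + 3)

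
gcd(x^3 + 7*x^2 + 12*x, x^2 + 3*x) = x^2 + 3*x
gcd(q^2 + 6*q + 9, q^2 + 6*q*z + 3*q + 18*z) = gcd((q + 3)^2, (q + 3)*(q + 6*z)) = q + 3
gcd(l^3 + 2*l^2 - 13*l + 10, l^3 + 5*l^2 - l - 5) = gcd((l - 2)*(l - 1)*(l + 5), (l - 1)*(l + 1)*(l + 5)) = l^2 + 4*l - 5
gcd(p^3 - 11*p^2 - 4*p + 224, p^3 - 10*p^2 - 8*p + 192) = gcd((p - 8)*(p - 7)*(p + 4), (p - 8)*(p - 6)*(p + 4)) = p^2 - 4*p - 32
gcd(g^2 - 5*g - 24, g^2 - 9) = g + 3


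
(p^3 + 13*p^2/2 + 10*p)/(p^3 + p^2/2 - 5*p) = (p + 4)/(p - 2)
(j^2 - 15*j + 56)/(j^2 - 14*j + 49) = (j - 8)/(j - 7)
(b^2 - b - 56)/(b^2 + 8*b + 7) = (b - 8)/(b + 1)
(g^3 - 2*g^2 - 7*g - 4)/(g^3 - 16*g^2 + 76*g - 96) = (g^3 - 2*g^2 - 7*g - 4)/(g^3 - 16*g^2 + 76*g - 96)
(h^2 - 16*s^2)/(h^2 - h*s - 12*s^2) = (h + 4*s)/(h + 3*s)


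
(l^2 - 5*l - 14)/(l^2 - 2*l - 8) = (l - 7)/(l - 4)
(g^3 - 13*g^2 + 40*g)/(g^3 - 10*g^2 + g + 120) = g/(g + 3)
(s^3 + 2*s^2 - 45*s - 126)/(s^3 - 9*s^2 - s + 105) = (s + 6)/(s - 5)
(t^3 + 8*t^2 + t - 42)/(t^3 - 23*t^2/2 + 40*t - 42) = 2*(t^2 + 10*t + 21)/(2*t^2 - 19*t + 42)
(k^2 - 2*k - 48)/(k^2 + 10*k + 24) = (k - 8)/(k + 4)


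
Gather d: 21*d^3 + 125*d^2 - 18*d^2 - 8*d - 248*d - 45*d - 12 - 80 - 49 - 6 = 21*d^3 + 107*d^2 - 301*d - 147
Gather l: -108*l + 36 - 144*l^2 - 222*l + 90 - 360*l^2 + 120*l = -504*l^2 - 210*l + 126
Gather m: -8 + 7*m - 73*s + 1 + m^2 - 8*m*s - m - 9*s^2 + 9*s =m^2 + m*(6 - 8*s) - 9*s^2 - 64*s - 7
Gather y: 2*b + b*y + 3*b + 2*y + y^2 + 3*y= 5*b + y^2 + y*(b + 5)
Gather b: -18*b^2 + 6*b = -18*b^2 + 6*b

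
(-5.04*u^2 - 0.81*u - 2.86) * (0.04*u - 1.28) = -0.2016*u^3 + 6.4188*u^2 + 0.9224*u + 3.6608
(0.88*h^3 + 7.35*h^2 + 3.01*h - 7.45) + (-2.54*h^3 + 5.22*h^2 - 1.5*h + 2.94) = -1.66*h^3 + 12.57*h^2 + 1.51*h - 4.51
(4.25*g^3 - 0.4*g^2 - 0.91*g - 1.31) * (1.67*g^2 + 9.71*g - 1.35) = 7.0975*g^5 + 40.5995*g^4 - 11.1412*g^3 - 10.4838*g^2 - 11.4916*g + 1.7685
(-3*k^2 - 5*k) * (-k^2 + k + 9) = 3*k^4 + 2*k^3 - 32*k^2 - 45*k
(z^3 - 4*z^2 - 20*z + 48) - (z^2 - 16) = z^3 - 5*z^2 - 20*z + 64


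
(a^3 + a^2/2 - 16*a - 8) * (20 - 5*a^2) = -5*a^5 - 5*a^4/2 + 100*a^3 + 50*a^2 - 320*a - 160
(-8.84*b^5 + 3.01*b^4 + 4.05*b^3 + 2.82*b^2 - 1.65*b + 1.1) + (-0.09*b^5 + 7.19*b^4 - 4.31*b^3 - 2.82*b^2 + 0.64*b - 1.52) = -8.93*b^5 + 10.2*b^4 - 0.26*b^3 - 1.01*b - 0.42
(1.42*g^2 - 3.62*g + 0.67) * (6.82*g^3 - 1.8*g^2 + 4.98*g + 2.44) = 9.6844*g^5 - 27.2444*g^4 + 18.157*g^3 - 15.7688*g^2 - 5.4962*g + 1.6348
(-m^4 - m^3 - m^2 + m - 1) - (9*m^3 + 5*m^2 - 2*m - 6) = -m^4 - 10*m^3 - 6*m^2 + 3*m + 5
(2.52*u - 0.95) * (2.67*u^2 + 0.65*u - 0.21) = 6.7284*u^3 - 0.8985*u^2 - 1.1467*u + 0.1995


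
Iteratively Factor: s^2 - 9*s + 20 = (s - 5)*(s - 4)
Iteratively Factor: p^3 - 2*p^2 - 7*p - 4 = (p + 1)*(p^2 - 3*p - 4) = (p - 4)*(p + 1)*(p + 1)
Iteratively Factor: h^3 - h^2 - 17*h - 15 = (h + 3)*(h^2 - 4*h - 5) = (h - 5)*(h + 3)*(h + 1)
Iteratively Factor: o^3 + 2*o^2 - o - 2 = (o + 1)*(o^2 + o - 2) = (o - 1)*(o + 1)*(o + 2)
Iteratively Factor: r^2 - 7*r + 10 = (r - 2)*(r - 5)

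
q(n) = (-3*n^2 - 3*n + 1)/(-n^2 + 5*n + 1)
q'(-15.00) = -0.04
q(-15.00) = 2.10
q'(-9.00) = -0.09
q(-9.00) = 1.72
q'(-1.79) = -0.47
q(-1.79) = 0.29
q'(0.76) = -1.20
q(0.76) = -0.71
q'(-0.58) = -2.35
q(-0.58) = -0.77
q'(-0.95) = -0.94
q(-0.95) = -0.25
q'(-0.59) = -2.25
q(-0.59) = -0.75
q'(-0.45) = -4.67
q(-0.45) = -1.20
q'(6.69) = -7.91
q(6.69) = 14.88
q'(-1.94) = -0.44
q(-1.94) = 0.36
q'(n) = (-6*n - 3)/(-n^2 + 5*n + 1) + (2*n - 5)*(-3*n^2 - 3*n + 1)/(-n^2 + 5*n + 1)^2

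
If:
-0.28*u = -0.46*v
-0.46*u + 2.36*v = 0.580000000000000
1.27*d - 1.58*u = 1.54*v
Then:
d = 1.18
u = 0.59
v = 0.36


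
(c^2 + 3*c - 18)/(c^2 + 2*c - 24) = (c - 3)/(c - 4)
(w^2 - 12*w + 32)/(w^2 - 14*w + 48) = (w - 4)/(w - 6)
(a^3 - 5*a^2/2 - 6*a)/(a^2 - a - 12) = a*(2*a + 3)/(2*(a + 3))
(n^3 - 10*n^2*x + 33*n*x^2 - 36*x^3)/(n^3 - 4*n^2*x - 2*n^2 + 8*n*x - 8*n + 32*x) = (n^2 - 6*n*x + 9*x^2)/(n^2 - 2*n - 8)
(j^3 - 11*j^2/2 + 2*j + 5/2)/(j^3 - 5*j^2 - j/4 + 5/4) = 2*(j - 1)/(2*j - 1)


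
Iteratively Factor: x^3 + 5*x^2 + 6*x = (x)*(x^2 + 5*x + 6) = x*(x + 3)*(x + 2)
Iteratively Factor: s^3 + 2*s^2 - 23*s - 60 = (s + 3)*(s^2 - s - 20) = (s + 3)*(s + 4)*(s - 5)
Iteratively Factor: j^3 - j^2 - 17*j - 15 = (j + 3)*(j^2 - 4*j - 5) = (j - 5)*(j + 3)*(j + 1)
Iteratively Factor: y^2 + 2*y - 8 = (y + 4)*(y - 2)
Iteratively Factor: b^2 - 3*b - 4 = (b - 4)*(b + 1)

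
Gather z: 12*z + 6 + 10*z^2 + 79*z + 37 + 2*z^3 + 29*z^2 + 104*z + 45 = 2*z^3 + 39*z^2 + 195*z + 88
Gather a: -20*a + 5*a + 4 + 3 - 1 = 6 - 15*a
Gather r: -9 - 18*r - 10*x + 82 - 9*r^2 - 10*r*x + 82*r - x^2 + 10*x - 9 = -9*r^2 + r*(64 - 10*x) - x^2 + 64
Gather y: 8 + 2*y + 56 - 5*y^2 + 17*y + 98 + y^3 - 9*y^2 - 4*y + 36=y^3 - 14*y^2 + 15*y + 198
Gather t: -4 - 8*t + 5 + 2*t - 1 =-6*t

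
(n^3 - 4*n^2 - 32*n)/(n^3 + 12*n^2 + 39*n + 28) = n*(n - 8)/(n^2 + 8*n + 7)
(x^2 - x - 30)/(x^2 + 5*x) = (x - 6)/x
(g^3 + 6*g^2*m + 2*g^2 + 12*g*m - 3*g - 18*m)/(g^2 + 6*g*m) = g + 2 - 3/g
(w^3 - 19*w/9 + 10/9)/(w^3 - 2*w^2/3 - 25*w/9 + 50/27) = 3*(w - 1)/(3*w - 5)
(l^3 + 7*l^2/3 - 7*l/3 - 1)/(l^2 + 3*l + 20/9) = 3*(3*l^3 + 7*l^2 - 7*l - 3)/(9*l^2 + 27*l + 20)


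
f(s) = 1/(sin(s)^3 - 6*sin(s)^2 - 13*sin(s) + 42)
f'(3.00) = -0.00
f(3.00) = 0.02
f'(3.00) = -0.00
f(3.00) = 0.02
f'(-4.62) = -0.00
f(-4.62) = 0.04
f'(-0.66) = 0.00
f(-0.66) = 0.02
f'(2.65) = -0.01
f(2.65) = 0.03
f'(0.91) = 0.02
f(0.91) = 0.04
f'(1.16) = 0.01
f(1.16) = 0.04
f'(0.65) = 0.01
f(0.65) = 0.03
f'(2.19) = -0.02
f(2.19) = 0.04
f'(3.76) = -0.00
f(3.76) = 0.02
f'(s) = (-3*sin(s)^2*cos(s) + 12*sin(s)*cos(s) + 13*cos(s))/(sin(s)^3 - 6*sin(s)^2 - 13*sin(s) + 42)^2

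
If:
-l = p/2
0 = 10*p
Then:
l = 0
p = 0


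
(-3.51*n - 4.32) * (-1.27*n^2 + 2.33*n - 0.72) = 4.4577*n^3 - 2.6919*n^2 - 7.5384*n + 3.1104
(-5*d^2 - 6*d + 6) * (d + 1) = -5*d^3 - 11*d^2 + 6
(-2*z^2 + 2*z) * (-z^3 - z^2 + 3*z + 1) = 2*z^5 - 8*z^3 + 4*z^2 + 2*z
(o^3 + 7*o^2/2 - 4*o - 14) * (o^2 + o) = o^5 + 9*o^4/2 - o^3/2 - 18*o^2 - 14*o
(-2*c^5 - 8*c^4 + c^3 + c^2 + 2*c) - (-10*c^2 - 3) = -2*c^5 - 8*c^4 + c^3 + 11*c^2 + 2*c + 3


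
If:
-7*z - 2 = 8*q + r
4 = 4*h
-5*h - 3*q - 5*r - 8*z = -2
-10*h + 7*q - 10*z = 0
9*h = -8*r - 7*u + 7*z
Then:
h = 1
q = 200/559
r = 5/13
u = -9684/3913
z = -419/559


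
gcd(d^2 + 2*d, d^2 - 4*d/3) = d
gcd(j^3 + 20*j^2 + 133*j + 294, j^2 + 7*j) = j + 7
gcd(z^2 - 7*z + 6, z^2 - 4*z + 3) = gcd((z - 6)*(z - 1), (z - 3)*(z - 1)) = z - 1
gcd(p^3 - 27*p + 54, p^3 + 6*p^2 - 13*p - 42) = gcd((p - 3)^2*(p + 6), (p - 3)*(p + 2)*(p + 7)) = p - 3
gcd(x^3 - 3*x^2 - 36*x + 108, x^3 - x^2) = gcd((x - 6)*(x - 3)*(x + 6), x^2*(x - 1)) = 1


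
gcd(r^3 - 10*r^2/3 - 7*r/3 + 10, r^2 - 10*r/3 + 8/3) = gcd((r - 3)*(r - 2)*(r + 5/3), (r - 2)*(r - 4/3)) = r - 2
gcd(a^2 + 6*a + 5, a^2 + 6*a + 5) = a^2 + 6*a + 5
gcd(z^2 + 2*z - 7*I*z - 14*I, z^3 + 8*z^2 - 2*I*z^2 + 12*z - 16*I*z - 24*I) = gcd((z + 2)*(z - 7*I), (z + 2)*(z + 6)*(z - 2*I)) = z + 2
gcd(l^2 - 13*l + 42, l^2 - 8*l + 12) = l - 6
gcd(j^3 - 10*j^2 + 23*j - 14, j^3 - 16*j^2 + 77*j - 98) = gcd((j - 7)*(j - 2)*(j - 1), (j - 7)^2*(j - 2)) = j^2 - 9*j + 14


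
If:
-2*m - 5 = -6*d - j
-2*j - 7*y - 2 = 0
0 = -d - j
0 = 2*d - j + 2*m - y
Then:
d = 11/18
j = -11/18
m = -35/36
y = -1/9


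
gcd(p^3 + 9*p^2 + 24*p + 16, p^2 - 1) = p + 1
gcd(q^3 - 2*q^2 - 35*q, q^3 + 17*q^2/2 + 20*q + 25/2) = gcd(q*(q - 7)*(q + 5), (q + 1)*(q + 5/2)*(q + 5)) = q + 5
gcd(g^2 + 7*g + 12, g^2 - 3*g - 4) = 1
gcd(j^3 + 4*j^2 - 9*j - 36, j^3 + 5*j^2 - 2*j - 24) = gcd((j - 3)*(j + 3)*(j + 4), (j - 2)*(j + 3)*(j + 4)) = j^2 + 7*j + 12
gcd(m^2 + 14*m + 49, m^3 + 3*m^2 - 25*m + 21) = m + 7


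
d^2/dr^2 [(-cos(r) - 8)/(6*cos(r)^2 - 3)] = (-36*sin(r)^4*cos(r) - 128*sin(r)^4 + 128*sin(r)^2 + 10*cos(r) - 9*cos(3*r) + 2*cos(5*r) + 32)/(3*(2*sin(r)^2 - 1)^3)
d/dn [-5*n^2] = -10*n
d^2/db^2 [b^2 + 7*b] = 2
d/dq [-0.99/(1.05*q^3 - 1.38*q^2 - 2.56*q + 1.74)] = (3.1185*q^2 - 2.7324*q - 2.5344)/(1.05*q^3 - 1.38*q^2 - 2.56*q + 1.74)^2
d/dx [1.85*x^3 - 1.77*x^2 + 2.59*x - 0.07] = 5.55*x^2 - 3.54*x + 2.59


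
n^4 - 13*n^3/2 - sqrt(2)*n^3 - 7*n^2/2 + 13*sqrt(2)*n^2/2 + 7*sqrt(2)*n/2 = n*(n - 7)*(n + 1/2)*(n - sqrt(2))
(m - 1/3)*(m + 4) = m^2 + 11*m/3 - 4/3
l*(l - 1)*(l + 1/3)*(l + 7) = l^4 + 19*l^3/3 - 5*l^2 - 7*l/3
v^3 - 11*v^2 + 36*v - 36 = (v - 6)*(v - 3)*(v - 2)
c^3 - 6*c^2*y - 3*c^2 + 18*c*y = c*(c - 3)*(c - 6*y)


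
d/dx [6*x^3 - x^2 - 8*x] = 18*x^2 - 2*x - 8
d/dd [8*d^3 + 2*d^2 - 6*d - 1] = 24*d^2 + 4*d - 6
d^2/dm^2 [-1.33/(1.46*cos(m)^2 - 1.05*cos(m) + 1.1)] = (11.340112*(1 - cos(m)^2)^2 - 6.11667*cos(m)^3 - 1.407539*cos(m)^2 + 13.76949*cos(m) - 10.000802)/(1.46*cos(m)^2 - 1.05*cos(m) + 1.1)^3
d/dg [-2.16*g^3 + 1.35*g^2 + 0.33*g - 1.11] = -6.48*g^2 + 2.7*g + 0.33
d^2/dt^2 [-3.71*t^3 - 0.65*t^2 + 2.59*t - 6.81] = -22.26*t - 1.3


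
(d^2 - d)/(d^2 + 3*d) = (d - 1)/(d + 3)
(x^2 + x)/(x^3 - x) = 1/(x - 1)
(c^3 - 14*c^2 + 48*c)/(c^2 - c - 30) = c*(c - 8)/(c + 5)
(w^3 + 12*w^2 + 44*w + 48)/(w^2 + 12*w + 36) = (w^2 + 6*w + 8)/(w + 6)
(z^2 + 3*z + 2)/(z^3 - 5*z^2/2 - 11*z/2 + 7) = 2*(z + 1)/(2*z^2 - 9*z + 7)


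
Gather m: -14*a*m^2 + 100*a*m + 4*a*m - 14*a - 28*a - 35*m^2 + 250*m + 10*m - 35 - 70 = -42*a + m^2*(-14*a - 35) + m*(104*a + 260) - 105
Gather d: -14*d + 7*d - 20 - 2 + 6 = -7*d - 16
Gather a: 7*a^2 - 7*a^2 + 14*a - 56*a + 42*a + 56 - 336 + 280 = 0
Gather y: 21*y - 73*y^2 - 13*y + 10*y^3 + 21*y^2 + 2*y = 10*y^3 - 52*y^2 + 10*y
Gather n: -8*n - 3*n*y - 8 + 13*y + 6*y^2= n*(-3*y - 8) + 6*y^2 + 13*y - 8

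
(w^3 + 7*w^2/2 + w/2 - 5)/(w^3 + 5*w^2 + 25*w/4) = 2*(w^2 + w - 2)/(w*(2*w + 5))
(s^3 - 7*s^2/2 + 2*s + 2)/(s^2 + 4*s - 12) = (s^2 - 3*s/2 - 1)/(s + 6)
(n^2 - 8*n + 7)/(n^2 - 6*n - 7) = (n - 1)/(n + 1)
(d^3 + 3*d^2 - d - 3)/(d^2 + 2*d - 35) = (d^3 + 3*d^2 - d - 3)/(d^2 + 2*d - 35)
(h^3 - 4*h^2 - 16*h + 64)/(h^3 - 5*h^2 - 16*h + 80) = (h - 4)/(h - 5)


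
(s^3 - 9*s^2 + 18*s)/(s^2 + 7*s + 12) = s*(s^2 - 9*s + 18)/(s^2 + 7*s + 12)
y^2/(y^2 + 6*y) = y/(y + 6)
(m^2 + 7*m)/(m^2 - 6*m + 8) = m*(m + 7)/(m^2 - 6*m + 8)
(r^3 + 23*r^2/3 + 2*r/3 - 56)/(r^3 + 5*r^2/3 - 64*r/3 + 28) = (r + 4)/(r - 2)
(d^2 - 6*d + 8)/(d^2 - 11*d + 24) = (d^2 - 6*d + 8)/(d^2 - 11*d + 24)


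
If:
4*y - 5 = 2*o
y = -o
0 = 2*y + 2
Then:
No Solution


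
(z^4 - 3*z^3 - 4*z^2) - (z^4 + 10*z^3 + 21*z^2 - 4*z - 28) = -13*z^3 - 25*z^2 + 4*z + 28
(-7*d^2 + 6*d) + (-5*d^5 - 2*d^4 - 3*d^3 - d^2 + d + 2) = -5*d^5 - 2*d^4 - 3*d^3 - 8*d^2 + 7*d + 2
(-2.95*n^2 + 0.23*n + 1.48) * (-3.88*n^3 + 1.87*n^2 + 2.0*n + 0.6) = 11.446*n^5 - 6.4089*n^4 - 11.2123*n^3 + 1.4576*n^2 + 3.098*n + 0.888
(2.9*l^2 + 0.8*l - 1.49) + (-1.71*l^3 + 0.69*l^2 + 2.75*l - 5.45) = -1.71*l^3 + 3.59*l^2 + 3.55*l - 6.94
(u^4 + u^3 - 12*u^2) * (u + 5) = u^5 + 6*u^4 - 7*u^3 - 60*u^2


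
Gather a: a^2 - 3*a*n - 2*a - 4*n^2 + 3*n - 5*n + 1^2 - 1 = a^2 + a*(-3*n - 2) - 4*n^2 - 2*n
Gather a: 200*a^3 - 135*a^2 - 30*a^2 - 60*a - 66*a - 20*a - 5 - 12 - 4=200*a^3 - 165*a^2 - 146*a - 21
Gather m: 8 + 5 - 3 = 10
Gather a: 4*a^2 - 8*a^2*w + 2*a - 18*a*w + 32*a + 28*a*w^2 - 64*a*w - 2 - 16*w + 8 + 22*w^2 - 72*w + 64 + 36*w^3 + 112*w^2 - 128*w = a^2*(4 - 8*w) + a*(28*w^2 - 82*w + 34) + 36*w^3 + 134*w^2 - 216*w + 70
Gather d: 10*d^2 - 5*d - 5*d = 10*d^2 - 10*d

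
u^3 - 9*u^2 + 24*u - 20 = (u - 5)*(u - 2)^2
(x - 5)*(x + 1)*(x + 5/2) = x^3 - 3*x^2/2 - 15*x - 25/2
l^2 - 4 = (l - 2)*(l + 2)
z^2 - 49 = (z - 7)*(z + 7)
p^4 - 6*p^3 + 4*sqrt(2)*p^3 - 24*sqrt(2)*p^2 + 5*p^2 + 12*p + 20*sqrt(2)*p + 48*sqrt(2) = (p - 4)*(p - 3)*(p + 1)*(p + 4*sqrt(2))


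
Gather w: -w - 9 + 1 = -w - 8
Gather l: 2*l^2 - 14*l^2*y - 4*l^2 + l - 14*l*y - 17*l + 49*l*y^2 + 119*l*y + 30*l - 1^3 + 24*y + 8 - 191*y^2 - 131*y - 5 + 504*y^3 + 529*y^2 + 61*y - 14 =l^2*(-14*y - 2) + l*(49*y^2 + 105*y + 14) + 504*y^3 + 338*y^2 - 46*y - 12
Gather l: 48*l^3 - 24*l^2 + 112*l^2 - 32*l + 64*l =48*l^3 + 88*l^2 + 32*l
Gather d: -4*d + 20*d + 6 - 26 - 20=16*d - 40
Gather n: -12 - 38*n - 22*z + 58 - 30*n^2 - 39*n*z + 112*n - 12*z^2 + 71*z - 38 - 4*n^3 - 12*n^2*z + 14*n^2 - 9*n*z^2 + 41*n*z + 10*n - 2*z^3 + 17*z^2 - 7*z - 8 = -4*n^3 + n^2*(-12*z - 16) + n*(-9*z^2 + 2*z + 84) - 2*z^3 + 5*z^2 + 42*z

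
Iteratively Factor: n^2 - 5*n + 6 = (n - 2)*(n - 3)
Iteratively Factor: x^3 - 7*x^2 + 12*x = (x)*(x^2 - 7*x + 12) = x*(x - 4)*(x - 3)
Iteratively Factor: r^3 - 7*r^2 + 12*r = (r)*(r^2 - 7*r + 12) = r*(r - 4)*(r - 3)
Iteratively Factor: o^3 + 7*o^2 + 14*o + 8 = (o + 2)*(o^2 + 5*o + 4) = (o + 1)*(o + 2)*(o + 4)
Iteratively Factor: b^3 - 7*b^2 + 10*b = (b - 5)*(b^2 - 2*b) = (b - 5)*(b - 2)*(b)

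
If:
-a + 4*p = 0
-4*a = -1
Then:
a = 1/4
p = 1/16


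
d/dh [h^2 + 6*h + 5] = 2*h + 6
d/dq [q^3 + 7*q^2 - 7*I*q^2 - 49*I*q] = 3*q^2 + 14*q*(1 - I) - 49*I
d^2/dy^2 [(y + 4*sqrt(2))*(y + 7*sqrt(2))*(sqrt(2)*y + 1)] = 6*sqrt(2)*y + 46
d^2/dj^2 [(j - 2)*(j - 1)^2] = 6*j - 8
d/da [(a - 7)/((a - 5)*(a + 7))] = (-a^2 + 14*a - 21)/(a^4 + 4*a^3 - 66*a^2 - 140*a + 1225)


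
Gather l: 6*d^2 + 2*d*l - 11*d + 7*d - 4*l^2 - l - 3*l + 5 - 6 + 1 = 6*d^2 - 4*d - 4*l^2 + l*(2*d - 4)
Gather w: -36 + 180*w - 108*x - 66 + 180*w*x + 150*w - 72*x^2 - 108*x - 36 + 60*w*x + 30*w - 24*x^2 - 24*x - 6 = w*(240*x + 360) - 96*x^2 - 240*x - 144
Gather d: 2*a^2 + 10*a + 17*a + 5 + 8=2*a^2 + 27*a + 13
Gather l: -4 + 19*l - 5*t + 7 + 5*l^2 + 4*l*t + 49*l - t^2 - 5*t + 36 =5*l^2 + l*(4*t + 68) - t^2 - 10*t + 39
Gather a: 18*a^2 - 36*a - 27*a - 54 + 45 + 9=18*a^2 - 63*a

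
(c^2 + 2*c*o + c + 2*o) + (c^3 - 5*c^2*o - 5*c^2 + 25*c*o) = c^3 - 5*c^2*o - 4*c^2 + 27*c*o + c + 2*o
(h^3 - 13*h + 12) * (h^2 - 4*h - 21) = h^5 - 4*h^4 - 34*h^3 + 64*h^2 + 225*h - 252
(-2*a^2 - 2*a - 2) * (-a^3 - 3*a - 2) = 2*a^5 + 2*a^4 + 8*a^3 + 10*a^2 + 10*a + 4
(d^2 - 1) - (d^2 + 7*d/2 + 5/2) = -7*d/2 - 7/2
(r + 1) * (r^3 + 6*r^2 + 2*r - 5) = r^4 + 7*r^3 + 8*r^2 - 3*r - 5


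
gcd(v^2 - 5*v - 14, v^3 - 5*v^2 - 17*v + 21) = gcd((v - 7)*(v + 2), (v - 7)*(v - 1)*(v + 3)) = v - 7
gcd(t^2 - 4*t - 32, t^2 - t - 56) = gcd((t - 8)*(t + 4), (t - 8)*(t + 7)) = t - 8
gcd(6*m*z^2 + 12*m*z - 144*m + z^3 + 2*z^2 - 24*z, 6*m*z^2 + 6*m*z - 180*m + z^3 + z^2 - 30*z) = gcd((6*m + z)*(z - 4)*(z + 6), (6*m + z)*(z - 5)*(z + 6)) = 6*m*z + 36*m + z^2 + 6*z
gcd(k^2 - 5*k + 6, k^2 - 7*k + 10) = k - 2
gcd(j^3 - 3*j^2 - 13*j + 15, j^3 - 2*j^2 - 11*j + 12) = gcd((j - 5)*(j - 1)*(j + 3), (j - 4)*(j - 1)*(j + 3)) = j^2 + 2*j - 3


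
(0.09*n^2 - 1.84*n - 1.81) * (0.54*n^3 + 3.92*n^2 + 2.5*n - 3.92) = 0.0486*n^5 - 0.6408*n^4 - 7.9652*n^3 - 12.048*n^2 + 2.6878*n + 7.0952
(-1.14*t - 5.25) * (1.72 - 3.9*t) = 4.446*t^2 + 18.5142*t - 9.03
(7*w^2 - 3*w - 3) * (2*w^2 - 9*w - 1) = 14*w^4 - 69*w^3 + 14*w^2 + 30*w + 3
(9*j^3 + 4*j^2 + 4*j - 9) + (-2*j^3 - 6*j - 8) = 7*j^3 + 4*j^2 - 2*j - 17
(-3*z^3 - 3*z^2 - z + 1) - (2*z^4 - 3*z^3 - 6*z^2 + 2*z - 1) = -2*z^4 + 3*z^2 - 3*z + 2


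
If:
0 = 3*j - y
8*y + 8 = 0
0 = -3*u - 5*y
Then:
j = -1/3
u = 5/3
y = -1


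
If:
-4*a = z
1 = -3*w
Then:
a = -z/4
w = -1/3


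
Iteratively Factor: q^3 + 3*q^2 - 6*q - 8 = (q + 4)*(q^2 - q - 2) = (q - 2)*(q + 4)*(q + 1)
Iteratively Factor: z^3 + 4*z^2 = (z + 4)*(z^2) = z*(z + 4)*(z)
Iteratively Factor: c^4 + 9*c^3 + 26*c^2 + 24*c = (c + 3)*(c^3 + 6*c^2 + 8*c) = c*(c + 3)*(c^2 + 6*c + 8) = c*(c + 3)*(c + 4)*(c + 2)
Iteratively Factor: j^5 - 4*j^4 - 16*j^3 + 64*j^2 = (j - 4)*(j^4 - 16*j^2) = j*(j - 4)*(j^3 - 16*j) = j*(j - 4)^2*(j^2 + 4*j) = j^2*(j - 4)^2*(j + 4)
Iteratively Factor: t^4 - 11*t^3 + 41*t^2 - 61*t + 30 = (t - 3)*(t^3 - 8*t^2 + 17*t - 10) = (t - 5)*(t - 3)*(t^2 - 3*t + 2) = (t - 5)*(t - 3)*(t - 2)*(t - 1)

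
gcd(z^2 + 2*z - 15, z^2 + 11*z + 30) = z + 5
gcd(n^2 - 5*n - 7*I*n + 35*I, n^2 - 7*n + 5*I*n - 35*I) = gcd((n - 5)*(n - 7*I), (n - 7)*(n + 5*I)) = 1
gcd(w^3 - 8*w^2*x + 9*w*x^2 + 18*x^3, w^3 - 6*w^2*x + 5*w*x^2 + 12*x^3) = -w^2 + 2*w*x + 3*x^2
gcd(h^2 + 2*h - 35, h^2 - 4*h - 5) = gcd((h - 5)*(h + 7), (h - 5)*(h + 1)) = h - 5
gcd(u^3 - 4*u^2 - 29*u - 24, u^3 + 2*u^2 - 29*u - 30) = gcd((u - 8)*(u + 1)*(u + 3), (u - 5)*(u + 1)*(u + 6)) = u + 1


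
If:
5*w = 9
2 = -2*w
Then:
No Solution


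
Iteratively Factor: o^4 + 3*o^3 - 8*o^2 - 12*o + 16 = (o + 2)*(o^3 + o^2 - 10*o + 8) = (o + 2)*(o + 4)*(o^2 - 3*o + 2) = (o - 1)*(o + 2)*(o + 4)*(o - 2)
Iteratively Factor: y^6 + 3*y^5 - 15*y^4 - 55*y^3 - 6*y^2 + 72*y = (y - 1)*(y^5 + 4*y^4 - 11*y^3 - 66*y^2 - 72*y) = y*(y - 1)*(y^4 + 4*y^3 - 11*y^2 - 66*y - 72) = y*(y - 1)*(y + 3)*(y^3 + y^2 - 14*y - 24) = y*(y - 4)*(y - 1)*(y + 3)*(y^2 + 5*y + 6) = y*(y - 4)*(y - 1)*(y + 2)*(y + 3)*(y + 3)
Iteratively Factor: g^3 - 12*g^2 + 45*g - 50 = (g - 5)*(g^2 - 7*g + 10) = (g - 5)^2*(g - 2)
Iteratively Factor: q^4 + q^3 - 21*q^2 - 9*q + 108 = (q - 3)*(q^3 + 4*q^2 - 9*q - 36) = (q - 3)*(q + 3)*(q^2 + q - 12) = (q - 3)*(q + 3)*(q + 4)*(q - 3)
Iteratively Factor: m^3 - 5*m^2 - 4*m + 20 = (m - 2)*(m^2 - 3*m - 10) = (m - 2)*(m + 2)*(m - 5)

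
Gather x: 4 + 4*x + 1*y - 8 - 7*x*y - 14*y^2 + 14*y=x*(4 - 7*y) - 14*y^2 + 15*y - 4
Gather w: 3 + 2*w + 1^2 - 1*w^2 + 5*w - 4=-w^2 + 7*w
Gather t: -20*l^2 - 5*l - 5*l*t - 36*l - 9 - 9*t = -20*l^2 - 41*l + t*(-5*l - 9) - 9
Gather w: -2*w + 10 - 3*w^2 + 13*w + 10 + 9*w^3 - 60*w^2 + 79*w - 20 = 9*w^3 - 63*w^2 + 90*w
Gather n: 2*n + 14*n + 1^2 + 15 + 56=16*n + 72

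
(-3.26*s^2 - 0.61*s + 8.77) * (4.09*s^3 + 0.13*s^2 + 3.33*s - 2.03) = -13.3334*s^5 - 2.9187*s^4 + 24.9342*s^3 + 5.7266*s^2 + 30.4424*s - 17.8031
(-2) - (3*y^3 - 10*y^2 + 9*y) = -3*y^3 + 10*y^2 - 9*y - 2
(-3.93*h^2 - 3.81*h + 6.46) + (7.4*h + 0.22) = -3.93*h^2 + 3.59*h + 6.68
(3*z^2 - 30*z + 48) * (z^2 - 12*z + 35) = 3*z^4 - 66*z^3 + 513*z^2 - 1626*z + 1680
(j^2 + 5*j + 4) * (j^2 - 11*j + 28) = j^4 - 6*j^3 - 23*j^2 + 96*j + 112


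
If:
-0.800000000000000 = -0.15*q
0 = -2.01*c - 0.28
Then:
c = -0.14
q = 5.33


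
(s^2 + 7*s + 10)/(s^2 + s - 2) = (s + 5)/(s - 1)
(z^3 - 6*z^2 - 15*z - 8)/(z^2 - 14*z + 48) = (z^2 + 2*z + 1)/(z - 6)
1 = 1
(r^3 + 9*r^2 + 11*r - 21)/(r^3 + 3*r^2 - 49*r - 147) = (r - 1)/(r - 7)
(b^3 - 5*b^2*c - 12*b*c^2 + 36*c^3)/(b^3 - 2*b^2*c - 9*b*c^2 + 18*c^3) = (b - 6*c)/(b - 3*c)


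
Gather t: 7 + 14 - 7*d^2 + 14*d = -7*d^2 + 14*d + 21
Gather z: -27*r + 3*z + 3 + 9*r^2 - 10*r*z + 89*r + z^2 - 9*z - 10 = 9*r^2 + 62*r + z^2 + z*(-10*r - 6) - 7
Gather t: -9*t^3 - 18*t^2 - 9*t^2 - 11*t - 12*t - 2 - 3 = -9*t^3 - 27*t^2 - 23*t - 5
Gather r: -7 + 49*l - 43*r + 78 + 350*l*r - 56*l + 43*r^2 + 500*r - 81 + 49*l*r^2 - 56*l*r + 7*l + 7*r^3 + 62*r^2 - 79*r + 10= 7*r^3 + r^2*(49*l + 105) + r*(294*l + 378)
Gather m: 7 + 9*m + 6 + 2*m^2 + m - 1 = 2*m^2 + 10*m + 12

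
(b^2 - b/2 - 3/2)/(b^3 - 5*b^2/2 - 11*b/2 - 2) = (2*b - 3)/(2*b^2 - 7*b - 4)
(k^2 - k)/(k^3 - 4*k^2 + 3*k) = 1/(k - 3)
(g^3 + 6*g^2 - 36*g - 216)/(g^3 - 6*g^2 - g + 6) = (g^2 + 12*g + 36)/(g^2 - 1)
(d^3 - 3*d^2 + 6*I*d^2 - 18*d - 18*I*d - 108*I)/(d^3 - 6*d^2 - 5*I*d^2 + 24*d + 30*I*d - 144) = (d^2 + d*(3 + 6*I) + 18*I)/(d^2 - 5*I*d + 24)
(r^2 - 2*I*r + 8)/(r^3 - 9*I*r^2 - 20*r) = (r + 2*I)/(r*(r - 5*I))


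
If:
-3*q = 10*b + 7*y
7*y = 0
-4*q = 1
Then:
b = 3/40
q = -1/4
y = 0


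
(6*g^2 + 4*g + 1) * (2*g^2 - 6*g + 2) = 12*g^4 - 28*g^3 - 10*g^2 + 2*g + 2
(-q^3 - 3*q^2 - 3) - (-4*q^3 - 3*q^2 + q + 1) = 3*q^3 - q - 4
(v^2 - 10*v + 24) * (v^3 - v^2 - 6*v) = v^5 - 11*v^4 + 28*v^3 + 36*v^2 - 144*v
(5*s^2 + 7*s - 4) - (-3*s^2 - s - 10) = 8*s^2 + 8*s + 6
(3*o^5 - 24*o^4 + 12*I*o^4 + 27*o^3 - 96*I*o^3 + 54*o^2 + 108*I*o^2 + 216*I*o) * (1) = 3*o^5 - 24*o^4 + 12*I*o^4 + 27*o^3 - 96*I*o^3 + 54*o^2 + 108*I*o^2 + 216*I*o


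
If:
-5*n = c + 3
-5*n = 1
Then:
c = -2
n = -1/5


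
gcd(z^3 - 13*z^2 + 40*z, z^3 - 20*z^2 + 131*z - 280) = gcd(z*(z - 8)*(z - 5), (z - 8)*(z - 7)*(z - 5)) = z^2 - 13*z + 40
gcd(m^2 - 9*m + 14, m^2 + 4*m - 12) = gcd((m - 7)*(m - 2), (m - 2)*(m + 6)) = m - 2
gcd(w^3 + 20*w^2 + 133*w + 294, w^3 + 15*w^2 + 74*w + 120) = w + 6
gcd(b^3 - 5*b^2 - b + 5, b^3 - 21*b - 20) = b^2 - 4*b - 5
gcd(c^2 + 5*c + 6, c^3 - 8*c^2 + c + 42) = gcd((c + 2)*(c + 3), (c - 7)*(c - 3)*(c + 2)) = c + 2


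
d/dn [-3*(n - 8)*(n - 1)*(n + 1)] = -9*n^2 + 48*n + 3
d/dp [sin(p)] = cos(p)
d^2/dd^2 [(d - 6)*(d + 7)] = 2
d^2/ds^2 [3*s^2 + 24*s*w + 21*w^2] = 6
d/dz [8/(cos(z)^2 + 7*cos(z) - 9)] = 8*(2*cos(z) + 7)*sin(z)/(cos(z)^2 + 7*cos(z) - 9)^2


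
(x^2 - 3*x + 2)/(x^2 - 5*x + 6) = (x - 1)/(x - 3)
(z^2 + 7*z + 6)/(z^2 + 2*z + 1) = (z + 6)/(z + 1)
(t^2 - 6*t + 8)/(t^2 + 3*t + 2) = (t^2 - 6*t + 8)/(t^2 + 3*t + 2)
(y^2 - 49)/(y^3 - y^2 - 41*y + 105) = (y - 7)/(y^2 - 8*y + 15)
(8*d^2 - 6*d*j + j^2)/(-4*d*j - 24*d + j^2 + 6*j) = (-2*d + j)/(j + 6)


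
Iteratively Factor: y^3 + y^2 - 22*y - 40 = (y + 2)*(y^2 - y - 20) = (y + 2)*(y + 4)*(y - 5)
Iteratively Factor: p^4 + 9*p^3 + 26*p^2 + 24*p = (p + 4)*(p^3 + 5*p^2 + 6*p) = (p + 3)*(p + 4)*(p^2 + 2*p) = (p + 2)*(p + 3)*(p + 4)*(p)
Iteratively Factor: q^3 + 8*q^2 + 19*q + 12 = (q + 1)*(q^2 + 7*q + 12) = (q + 1)*(q + 4)*(q + 3)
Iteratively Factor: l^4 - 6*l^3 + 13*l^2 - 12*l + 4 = (l - 2)*(l^3 - 4*l^2 + 5*l - 2) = (l - 2)*(l - 1)*(l^2 - 3*l + 2) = (l - 2)*(l - 1)^2*(l - 2)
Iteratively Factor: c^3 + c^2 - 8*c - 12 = (c - 3)*(c^2 + 4*c + 4) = (c - 3)*(c + 2)*(c + 2)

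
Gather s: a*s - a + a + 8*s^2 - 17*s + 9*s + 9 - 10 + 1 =8*s^2 + s*(a - 8)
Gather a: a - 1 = a - 1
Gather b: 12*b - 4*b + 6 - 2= 8*b + 4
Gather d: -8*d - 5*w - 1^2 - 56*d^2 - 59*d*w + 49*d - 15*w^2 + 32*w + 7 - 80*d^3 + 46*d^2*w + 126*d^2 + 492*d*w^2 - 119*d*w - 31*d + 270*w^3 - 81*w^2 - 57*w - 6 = -80*d^3 + d^2*(46*w + 70) + d*(492*w^2 - 178*w + 10) + 270*w^3 - 96*w^2 - 30*w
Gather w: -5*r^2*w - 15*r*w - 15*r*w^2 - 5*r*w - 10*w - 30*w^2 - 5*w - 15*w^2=w^2*(-15*r - 45) + w*(-5*r^2 - 20*r - 15)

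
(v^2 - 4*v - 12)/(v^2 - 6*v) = (v + 2)/v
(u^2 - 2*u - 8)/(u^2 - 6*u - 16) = (u - 4)/(u - 8)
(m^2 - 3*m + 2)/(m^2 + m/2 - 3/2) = 2*(m - 2)/(2*m + 3)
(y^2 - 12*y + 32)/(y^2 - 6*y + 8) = (y - 8)/(y - 2)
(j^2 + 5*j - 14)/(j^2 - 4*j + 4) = (j + 7)/(j - 2)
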